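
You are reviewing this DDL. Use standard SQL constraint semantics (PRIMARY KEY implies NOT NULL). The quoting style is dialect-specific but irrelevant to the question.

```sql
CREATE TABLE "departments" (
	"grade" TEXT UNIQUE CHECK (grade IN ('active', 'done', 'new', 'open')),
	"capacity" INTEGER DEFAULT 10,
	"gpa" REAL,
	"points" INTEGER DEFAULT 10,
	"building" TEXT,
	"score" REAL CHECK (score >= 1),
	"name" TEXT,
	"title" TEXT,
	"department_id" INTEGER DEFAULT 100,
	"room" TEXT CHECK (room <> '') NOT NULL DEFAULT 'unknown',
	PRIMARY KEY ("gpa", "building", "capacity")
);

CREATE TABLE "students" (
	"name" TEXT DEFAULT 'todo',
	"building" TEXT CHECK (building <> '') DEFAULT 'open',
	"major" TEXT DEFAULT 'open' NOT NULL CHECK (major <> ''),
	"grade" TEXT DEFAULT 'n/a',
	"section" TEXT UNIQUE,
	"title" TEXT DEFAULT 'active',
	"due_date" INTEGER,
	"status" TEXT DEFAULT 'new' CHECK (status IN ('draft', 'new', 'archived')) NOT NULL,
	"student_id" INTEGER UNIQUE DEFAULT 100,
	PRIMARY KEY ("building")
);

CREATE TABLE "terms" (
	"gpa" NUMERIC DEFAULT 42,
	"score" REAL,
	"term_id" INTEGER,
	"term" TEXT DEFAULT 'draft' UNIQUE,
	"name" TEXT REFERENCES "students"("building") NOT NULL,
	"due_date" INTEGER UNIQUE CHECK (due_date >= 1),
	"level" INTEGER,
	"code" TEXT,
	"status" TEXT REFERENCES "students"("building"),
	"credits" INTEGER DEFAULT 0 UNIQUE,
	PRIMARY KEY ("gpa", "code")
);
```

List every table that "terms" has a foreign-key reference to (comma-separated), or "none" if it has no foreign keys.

- name REFERENCES students(building).
- status REFERENCES students(building).

students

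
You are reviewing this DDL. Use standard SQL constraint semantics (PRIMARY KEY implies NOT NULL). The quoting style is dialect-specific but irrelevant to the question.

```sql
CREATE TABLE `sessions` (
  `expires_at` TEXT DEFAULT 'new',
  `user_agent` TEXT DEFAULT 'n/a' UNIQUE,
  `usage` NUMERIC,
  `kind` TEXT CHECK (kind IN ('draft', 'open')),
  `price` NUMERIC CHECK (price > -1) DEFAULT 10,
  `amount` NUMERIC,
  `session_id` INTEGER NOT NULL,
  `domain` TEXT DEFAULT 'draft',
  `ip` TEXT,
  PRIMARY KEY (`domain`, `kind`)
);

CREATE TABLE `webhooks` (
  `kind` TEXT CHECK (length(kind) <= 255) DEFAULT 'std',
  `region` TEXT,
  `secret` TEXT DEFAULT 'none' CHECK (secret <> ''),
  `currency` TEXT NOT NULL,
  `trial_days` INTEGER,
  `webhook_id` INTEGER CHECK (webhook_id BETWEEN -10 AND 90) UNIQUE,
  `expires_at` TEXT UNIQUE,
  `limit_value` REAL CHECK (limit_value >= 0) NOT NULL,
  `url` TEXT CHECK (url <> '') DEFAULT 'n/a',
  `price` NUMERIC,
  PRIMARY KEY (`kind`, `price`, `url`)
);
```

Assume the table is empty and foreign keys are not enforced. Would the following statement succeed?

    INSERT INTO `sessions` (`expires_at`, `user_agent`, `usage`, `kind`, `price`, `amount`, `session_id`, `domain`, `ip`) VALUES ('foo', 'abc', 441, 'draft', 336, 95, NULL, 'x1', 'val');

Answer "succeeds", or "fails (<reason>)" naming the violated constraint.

fails (NOT NULL on session_id)

session_id is explicitly set to NULL, but session_id is declared NOT NULL.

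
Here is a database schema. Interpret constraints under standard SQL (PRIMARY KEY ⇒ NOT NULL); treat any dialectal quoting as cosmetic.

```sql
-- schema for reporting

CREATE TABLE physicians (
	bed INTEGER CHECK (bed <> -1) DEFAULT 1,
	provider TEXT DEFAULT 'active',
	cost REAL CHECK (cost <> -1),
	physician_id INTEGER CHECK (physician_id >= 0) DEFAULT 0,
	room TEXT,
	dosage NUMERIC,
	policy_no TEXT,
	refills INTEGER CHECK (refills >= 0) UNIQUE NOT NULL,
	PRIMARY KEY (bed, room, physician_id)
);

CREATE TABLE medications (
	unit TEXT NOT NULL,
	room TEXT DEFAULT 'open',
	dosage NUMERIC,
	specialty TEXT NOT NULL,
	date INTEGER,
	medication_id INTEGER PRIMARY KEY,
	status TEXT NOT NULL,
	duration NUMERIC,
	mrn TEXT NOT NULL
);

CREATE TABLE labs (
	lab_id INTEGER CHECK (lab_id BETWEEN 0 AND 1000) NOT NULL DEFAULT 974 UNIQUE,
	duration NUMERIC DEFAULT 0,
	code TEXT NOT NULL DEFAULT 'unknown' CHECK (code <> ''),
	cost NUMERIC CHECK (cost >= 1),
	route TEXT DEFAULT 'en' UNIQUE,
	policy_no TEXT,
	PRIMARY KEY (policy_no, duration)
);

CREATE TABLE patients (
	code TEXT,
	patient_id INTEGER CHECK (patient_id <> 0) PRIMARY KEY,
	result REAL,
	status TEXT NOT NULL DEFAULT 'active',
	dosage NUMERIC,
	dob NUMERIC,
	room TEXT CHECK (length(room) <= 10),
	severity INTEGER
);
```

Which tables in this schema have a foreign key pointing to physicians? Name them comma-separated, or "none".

No REFERENCES clause anywhere in the schema names physicians.

none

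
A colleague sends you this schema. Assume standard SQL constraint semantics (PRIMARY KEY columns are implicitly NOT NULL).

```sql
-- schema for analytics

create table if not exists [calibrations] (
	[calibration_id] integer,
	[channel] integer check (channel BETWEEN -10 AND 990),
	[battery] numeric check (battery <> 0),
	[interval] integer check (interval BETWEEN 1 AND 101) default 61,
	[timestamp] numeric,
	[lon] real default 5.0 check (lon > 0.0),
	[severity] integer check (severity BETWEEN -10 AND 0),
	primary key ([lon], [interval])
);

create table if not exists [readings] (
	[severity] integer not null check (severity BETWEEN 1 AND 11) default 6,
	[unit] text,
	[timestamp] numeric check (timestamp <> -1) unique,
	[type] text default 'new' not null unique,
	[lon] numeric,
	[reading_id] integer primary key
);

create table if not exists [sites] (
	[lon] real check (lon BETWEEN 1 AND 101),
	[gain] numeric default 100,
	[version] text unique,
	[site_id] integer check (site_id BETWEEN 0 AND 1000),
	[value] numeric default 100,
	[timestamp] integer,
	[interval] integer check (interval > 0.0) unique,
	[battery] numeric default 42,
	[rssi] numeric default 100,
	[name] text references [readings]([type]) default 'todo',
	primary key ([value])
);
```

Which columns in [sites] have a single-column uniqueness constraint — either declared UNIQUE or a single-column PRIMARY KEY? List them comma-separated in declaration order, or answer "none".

version, value, interval

- lon: no UNIQUE or single-column PK constraint.
- gain: no UNIQUE or single-column PK constraint.
- version: declared UNIQUE → unique.
- site_id: no UNIQUE or single-column PK constraint.
- value: single-column PRIMARY KEY → unique.
- timestamp: no UNIQUE or single-column PK constraint.
- interval: declared UNIQUE → unique.
- battery: no UNIQUE or single-column PK constraint.
- rssi: no UNIQUE or single-column PK constraint.
- name: no UNIQUE or single-column PK constraint.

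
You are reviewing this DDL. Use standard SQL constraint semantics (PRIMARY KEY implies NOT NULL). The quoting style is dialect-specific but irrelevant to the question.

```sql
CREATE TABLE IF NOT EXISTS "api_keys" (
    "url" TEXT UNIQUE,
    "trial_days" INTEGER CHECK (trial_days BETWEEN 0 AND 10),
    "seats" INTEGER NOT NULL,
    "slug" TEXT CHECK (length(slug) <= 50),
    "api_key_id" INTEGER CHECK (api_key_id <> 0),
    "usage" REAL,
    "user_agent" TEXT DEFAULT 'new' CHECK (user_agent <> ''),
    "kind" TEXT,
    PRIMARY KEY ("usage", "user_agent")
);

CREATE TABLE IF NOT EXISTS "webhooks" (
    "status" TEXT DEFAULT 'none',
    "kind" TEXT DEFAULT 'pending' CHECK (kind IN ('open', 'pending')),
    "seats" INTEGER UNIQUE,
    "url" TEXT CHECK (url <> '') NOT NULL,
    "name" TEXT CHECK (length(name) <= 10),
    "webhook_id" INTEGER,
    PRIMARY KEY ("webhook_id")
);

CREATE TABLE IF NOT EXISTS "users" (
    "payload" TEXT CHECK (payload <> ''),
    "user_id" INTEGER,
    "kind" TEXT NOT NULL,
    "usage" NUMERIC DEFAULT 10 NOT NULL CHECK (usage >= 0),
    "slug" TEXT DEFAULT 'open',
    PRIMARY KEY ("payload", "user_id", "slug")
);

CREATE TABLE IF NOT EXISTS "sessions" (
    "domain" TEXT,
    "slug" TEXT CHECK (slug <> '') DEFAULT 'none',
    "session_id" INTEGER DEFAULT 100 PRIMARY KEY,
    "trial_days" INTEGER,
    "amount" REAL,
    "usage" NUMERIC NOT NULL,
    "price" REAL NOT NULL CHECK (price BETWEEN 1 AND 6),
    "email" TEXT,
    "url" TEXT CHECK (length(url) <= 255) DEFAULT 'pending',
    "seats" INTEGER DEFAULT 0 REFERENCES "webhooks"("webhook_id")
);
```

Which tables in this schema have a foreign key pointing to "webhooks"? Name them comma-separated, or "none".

sessions

- sessions.seats references webhooks(webhook_id).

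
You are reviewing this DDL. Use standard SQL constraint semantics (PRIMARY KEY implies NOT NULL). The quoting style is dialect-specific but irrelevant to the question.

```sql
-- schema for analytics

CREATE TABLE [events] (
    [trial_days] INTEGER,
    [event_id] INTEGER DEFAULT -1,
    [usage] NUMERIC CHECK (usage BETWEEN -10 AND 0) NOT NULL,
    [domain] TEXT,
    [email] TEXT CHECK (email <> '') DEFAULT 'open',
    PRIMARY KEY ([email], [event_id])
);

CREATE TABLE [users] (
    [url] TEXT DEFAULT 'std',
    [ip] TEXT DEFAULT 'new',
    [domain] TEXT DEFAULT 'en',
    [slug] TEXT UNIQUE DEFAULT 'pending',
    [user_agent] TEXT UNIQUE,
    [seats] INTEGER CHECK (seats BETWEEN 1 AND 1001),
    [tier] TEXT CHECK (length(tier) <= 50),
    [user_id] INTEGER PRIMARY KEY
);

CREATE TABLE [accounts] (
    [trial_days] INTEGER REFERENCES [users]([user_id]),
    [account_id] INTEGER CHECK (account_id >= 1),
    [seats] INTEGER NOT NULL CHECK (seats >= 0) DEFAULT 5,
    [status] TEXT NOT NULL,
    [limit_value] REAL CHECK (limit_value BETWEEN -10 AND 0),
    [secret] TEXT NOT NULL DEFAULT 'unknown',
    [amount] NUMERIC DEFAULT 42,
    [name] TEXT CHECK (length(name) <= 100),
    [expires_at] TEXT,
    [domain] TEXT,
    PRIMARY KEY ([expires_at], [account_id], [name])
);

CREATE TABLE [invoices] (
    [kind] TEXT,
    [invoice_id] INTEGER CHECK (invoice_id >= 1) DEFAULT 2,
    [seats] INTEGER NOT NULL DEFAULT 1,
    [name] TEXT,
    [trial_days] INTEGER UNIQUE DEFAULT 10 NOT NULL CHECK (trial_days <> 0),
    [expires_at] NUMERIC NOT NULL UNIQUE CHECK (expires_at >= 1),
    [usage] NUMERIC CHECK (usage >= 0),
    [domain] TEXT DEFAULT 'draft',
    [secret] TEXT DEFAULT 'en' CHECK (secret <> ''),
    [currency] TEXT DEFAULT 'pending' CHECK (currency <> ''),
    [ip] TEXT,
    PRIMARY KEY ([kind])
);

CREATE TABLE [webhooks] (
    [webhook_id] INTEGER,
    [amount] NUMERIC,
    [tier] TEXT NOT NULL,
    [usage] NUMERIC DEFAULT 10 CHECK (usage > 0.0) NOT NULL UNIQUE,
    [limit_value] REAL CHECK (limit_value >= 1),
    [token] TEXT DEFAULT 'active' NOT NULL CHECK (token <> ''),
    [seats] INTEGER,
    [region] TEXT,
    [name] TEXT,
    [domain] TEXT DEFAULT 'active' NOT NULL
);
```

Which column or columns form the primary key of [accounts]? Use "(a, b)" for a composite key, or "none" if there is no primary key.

(expires_at, account_id, name)

A table-level PRIMARY KEY clause names 3 columns: expires_at, account_id, name.
This is a composite key — the combination is unique, not each column individually.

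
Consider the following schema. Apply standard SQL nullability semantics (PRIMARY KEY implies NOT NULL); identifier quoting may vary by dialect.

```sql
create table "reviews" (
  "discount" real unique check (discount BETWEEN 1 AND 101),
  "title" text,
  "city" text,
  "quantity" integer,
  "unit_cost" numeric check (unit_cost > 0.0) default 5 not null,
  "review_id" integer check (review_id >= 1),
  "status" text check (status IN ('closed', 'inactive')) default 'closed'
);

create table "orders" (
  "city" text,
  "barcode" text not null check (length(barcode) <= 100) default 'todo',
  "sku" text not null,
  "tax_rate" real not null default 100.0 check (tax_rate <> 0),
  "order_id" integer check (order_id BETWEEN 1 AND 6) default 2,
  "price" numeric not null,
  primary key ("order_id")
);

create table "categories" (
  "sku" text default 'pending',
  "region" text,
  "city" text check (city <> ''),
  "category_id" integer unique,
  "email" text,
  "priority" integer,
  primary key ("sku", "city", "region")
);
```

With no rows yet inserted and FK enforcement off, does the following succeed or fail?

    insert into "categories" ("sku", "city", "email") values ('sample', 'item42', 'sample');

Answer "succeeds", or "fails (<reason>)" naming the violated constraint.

fails (NOT NULL on region)

region is omitted from the column list and has no DEFAULT, so it would receive NULL.
But region is part of the PRIMARY KEY (implied NOT NULL).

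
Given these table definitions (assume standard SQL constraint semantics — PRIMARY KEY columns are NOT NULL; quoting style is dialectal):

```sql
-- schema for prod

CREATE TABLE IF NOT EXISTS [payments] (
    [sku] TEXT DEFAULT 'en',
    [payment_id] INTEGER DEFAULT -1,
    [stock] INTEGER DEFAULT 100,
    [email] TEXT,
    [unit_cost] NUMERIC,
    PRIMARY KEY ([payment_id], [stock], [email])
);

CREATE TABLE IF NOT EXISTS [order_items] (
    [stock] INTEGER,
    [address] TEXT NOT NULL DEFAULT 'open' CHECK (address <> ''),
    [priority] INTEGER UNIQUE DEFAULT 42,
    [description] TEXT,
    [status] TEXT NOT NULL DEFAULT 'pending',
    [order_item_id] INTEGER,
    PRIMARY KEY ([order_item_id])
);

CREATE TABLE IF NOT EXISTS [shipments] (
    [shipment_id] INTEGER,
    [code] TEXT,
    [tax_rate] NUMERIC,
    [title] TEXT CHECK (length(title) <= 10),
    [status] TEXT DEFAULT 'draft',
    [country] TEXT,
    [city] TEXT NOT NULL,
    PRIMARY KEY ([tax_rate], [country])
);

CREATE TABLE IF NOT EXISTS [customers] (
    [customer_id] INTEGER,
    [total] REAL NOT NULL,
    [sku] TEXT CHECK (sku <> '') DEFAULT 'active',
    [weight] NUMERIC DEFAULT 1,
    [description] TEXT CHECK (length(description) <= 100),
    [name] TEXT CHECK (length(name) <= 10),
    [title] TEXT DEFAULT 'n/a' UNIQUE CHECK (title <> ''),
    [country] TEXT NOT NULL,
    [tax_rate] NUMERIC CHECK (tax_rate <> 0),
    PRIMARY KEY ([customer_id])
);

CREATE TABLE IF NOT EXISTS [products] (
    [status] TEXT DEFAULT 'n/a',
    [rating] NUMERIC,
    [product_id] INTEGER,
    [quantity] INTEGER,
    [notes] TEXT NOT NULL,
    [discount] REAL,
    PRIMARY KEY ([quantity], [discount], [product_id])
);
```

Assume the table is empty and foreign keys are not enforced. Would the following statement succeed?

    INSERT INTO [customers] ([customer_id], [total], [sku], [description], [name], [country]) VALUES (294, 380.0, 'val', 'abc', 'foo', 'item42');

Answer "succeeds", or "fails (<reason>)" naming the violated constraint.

succeeds

NOT NULL columns: country is supplied; customer_id is supplied; total is supplied.
CHECK constraints: 'val' satisfies (sku <> ''); 'abc' satisfies (length(description) <= 100); 'foo' satisfies (length(name) <= 10).
No constraint is violated.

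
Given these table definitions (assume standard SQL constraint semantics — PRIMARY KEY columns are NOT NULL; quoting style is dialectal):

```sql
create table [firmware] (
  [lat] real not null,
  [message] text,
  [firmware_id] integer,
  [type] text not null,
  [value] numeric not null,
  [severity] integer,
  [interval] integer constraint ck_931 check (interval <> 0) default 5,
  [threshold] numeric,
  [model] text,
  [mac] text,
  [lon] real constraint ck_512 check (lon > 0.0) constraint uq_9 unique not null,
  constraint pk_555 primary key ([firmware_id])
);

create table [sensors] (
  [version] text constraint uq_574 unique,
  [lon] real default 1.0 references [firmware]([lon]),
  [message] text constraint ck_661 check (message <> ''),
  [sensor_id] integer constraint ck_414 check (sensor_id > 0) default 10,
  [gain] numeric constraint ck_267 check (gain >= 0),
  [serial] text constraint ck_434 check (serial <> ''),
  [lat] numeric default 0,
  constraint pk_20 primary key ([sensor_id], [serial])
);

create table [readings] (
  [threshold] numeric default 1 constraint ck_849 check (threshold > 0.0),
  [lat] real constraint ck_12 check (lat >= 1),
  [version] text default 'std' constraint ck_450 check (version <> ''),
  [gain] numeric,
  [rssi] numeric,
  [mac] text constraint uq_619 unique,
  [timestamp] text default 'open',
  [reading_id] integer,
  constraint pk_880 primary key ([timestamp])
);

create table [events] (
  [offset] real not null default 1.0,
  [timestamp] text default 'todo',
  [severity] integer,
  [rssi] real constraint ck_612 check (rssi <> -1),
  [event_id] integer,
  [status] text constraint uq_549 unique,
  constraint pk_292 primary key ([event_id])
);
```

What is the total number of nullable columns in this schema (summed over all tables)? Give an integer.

22

firmware: 6 nullable (message, severity, interval, threshold, model, mac — PK (firmware_id) and explicit NOT NULL columns excluded).
sensors: 5 nullable (version, lon, message, gain, lat — PK (sensor_id, serial) and explicit NOT NULL columns excluded).
readings: 7 nullable (threshold, lat, version, gain, rssi, mac, reading_id — PK (timestamp) and explicit NOT NULL columns excluded).
events: 4 nullable (timestamp, severity, rssi, status — PK (event_id) and explicit NOT NULL columns excluded).
Total: 6 + 5 + 7 + 4 = 22.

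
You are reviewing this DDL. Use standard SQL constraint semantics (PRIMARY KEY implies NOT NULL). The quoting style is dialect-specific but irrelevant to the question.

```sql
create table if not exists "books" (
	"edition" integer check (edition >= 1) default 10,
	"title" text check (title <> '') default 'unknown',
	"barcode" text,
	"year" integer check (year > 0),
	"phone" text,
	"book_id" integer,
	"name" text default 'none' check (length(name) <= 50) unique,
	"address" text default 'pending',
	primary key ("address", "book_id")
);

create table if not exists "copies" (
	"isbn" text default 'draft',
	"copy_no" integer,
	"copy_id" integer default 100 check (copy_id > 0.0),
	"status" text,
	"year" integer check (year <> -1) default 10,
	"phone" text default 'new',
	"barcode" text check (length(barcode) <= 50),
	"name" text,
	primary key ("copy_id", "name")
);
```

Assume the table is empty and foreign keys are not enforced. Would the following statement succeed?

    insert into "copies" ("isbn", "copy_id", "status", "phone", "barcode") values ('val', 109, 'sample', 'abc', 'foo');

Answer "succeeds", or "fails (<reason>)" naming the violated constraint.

name is omitted from the column list and has no DEFAULT, so it would receive NULL.
But name is part of the PRIMARY KEY (implied NOT NULL).

fails (NOT NULL on name)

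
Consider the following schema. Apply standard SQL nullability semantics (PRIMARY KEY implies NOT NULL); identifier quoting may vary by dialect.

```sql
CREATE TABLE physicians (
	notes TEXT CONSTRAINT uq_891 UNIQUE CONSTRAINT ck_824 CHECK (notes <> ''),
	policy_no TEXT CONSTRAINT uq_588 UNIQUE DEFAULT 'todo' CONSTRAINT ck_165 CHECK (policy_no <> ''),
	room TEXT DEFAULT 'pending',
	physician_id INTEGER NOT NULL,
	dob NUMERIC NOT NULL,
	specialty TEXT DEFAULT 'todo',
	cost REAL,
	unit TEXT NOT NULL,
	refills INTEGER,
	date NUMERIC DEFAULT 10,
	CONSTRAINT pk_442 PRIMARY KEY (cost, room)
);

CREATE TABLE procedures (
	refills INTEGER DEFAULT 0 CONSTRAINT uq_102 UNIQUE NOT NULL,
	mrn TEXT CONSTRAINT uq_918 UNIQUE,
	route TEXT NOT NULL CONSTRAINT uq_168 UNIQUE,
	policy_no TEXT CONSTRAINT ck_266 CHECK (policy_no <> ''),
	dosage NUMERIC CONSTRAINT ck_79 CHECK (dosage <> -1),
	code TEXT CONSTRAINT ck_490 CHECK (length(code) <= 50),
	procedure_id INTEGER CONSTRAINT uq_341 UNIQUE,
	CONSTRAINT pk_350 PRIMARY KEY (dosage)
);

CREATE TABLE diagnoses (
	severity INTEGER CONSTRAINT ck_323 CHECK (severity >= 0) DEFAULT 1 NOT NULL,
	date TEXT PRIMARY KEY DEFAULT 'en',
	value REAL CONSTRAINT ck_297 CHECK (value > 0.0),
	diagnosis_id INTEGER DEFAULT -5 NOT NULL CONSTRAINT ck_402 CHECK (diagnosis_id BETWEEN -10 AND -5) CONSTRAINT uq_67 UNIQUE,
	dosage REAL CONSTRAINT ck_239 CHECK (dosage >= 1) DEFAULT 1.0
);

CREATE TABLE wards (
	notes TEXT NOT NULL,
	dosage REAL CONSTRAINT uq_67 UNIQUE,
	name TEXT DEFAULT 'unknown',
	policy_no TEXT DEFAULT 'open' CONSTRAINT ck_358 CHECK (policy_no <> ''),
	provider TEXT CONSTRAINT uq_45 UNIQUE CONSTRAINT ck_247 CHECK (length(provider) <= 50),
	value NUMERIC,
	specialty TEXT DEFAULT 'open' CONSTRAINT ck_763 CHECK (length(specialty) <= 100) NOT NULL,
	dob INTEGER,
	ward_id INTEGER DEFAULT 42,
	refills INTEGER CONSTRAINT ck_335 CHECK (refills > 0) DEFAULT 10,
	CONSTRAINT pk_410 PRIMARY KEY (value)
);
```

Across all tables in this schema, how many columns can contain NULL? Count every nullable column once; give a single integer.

physicians: 5 nullable (notes, policy_no, specialty, refills, date — PK (cost, room) and explicit NOT NULL columns excluded).
procedures: 4 nullable (mrn, policy_no, code, procedure_id — PK (dosage) and explicit NOT NULL columns excluded).
diagnoses: 2 nullable (value, dosage — PK (date) and explicit NOT NULL columns excluded).
wards: 7 nullable (dosage, name, policy_no, provider, dob, ward_id, refills — PK (value) and explicit NOT NULL columns excluded).
Total: 5 + 4 + 2 + 7 = 18.

18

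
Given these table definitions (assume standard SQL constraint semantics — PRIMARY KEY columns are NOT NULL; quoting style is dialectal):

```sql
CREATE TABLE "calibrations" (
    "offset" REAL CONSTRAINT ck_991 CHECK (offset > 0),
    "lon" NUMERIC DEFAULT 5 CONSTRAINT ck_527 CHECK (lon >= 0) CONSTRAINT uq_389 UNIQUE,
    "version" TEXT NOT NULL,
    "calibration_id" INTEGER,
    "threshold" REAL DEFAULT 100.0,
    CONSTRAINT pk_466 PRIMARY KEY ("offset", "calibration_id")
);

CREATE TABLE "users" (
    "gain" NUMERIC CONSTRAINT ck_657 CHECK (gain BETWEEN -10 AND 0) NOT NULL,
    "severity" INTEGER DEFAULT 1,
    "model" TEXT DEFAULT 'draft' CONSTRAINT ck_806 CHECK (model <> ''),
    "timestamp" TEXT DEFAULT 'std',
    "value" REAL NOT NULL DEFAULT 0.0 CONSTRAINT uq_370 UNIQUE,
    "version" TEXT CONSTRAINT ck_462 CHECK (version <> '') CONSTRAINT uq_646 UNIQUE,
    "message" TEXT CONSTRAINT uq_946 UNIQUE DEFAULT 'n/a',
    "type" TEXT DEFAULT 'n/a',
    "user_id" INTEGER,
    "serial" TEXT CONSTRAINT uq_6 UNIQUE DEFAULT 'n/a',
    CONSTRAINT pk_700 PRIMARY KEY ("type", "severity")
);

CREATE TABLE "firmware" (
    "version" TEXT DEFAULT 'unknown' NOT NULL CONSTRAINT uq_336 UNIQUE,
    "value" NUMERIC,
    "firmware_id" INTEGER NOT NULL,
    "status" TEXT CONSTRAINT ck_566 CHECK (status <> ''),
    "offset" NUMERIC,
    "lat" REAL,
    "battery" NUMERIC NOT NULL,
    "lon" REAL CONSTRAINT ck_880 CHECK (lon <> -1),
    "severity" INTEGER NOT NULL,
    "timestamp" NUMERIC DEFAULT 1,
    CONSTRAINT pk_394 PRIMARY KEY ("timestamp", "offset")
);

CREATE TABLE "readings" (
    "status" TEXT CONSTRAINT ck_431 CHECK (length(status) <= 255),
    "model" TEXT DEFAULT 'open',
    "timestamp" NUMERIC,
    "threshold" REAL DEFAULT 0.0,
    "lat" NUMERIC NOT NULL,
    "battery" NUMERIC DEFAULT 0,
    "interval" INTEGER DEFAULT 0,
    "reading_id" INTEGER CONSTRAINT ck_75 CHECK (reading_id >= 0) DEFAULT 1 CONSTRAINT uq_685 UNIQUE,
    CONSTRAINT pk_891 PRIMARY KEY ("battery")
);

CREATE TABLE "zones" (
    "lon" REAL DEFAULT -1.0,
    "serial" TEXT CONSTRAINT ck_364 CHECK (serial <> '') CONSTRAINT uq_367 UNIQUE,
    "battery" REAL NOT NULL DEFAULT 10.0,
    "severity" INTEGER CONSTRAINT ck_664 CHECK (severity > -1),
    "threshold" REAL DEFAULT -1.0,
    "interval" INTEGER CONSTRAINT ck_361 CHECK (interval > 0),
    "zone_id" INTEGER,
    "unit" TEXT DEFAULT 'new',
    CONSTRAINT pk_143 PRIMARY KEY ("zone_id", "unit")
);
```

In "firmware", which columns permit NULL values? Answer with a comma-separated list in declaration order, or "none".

value, status, lat, lon

- version: declared NOT NULL → not nullable.
- value: no NOT NULL constraint applies → nullable.
- firmware_id: declared NOT NULL → not nullable.
- status: CHECK does not forbid NULL (a CHECK constraint passes when its expression is NULL) → nullable.
- offset: part of the PRIMARY KEY, which implies NOT NULL → not nullable.
- lat: no NOT NULL constraint applies → nullable.
- battery: declared NOT NULL → not nullable.
- lon: CHECK does not forbid NULL (a CHECK constraint passes when its expression is NULL) → nullable.
- severity: declared NOT NULL → not nullable.
- timestamp: part of the PRIMARY KEY, which implies NOT NULL → not nullable.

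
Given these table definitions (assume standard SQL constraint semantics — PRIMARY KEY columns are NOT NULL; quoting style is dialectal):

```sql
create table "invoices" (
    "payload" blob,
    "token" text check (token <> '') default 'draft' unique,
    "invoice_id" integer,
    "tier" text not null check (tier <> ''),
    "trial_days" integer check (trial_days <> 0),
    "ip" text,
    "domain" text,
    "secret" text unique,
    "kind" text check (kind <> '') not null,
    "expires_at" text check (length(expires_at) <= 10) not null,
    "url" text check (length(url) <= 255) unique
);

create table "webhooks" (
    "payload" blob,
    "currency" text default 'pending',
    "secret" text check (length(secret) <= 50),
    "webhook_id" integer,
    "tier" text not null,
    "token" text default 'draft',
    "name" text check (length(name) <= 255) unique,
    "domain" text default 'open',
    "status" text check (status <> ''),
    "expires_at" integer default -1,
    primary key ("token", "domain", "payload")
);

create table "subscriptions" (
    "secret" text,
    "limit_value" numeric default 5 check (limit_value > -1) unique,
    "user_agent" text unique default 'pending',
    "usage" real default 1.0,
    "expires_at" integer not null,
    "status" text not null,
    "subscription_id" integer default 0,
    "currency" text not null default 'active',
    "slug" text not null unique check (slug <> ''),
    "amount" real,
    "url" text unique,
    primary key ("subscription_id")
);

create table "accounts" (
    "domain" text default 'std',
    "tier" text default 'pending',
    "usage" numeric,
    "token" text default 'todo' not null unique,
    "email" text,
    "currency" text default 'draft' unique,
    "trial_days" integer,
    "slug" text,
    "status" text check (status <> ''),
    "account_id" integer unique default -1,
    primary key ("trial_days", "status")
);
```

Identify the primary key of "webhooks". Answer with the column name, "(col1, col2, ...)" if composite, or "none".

A table-level PRIMARY KEY clause names 3 columns: token, domain, payload.
This is a composite key — the combination is unique, not each column individually.

(token, domain, payload)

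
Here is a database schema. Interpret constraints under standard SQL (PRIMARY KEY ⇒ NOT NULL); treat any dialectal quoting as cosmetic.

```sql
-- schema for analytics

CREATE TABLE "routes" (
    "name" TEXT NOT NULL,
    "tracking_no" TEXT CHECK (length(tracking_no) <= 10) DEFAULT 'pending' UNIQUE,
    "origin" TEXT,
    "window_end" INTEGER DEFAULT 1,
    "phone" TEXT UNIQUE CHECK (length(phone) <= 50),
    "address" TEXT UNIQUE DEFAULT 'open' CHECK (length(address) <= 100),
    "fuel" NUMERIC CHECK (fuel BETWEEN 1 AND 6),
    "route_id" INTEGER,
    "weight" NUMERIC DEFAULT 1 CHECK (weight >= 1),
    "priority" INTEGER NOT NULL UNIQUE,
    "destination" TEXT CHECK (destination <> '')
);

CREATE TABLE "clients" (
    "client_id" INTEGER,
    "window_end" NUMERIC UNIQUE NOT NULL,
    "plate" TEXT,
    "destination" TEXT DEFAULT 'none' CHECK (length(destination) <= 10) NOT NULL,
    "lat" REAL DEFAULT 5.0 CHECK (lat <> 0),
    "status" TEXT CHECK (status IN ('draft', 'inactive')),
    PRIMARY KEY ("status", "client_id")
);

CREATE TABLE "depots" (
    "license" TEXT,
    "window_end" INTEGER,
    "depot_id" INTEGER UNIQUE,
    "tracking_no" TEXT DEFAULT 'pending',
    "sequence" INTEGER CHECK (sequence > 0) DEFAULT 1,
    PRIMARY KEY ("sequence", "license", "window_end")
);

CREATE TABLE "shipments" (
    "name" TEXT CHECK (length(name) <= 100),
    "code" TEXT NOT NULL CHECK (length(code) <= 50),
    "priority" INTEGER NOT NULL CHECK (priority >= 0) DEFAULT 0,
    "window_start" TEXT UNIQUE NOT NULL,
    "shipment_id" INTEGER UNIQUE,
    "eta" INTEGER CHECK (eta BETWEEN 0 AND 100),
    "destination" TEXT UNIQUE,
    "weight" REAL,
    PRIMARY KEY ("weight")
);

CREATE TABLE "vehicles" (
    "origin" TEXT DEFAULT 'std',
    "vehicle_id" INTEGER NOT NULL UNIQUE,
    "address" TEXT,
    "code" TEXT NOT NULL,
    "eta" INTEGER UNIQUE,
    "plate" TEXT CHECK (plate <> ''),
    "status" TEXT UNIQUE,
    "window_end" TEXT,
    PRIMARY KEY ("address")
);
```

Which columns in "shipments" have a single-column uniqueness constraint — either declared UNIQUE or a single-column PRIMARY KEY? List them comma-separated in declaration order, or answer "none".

- name: no UNIQUE or single-column PK constraint.
- code: no UNIQUE or single-column PK constraint.
- priority: no UNIQUE or single-column PK constraint.
- window_start: declared UNIQUE → unique.
- shipment_id: declared UNIQUE → unique.
- eta: no UNIQUE or single-column PK constraint.
- destination: declared UNIQUE → unique.
- weight: single-column PRIMARY KEY → unique.

window_start, shipment_id, destination, weight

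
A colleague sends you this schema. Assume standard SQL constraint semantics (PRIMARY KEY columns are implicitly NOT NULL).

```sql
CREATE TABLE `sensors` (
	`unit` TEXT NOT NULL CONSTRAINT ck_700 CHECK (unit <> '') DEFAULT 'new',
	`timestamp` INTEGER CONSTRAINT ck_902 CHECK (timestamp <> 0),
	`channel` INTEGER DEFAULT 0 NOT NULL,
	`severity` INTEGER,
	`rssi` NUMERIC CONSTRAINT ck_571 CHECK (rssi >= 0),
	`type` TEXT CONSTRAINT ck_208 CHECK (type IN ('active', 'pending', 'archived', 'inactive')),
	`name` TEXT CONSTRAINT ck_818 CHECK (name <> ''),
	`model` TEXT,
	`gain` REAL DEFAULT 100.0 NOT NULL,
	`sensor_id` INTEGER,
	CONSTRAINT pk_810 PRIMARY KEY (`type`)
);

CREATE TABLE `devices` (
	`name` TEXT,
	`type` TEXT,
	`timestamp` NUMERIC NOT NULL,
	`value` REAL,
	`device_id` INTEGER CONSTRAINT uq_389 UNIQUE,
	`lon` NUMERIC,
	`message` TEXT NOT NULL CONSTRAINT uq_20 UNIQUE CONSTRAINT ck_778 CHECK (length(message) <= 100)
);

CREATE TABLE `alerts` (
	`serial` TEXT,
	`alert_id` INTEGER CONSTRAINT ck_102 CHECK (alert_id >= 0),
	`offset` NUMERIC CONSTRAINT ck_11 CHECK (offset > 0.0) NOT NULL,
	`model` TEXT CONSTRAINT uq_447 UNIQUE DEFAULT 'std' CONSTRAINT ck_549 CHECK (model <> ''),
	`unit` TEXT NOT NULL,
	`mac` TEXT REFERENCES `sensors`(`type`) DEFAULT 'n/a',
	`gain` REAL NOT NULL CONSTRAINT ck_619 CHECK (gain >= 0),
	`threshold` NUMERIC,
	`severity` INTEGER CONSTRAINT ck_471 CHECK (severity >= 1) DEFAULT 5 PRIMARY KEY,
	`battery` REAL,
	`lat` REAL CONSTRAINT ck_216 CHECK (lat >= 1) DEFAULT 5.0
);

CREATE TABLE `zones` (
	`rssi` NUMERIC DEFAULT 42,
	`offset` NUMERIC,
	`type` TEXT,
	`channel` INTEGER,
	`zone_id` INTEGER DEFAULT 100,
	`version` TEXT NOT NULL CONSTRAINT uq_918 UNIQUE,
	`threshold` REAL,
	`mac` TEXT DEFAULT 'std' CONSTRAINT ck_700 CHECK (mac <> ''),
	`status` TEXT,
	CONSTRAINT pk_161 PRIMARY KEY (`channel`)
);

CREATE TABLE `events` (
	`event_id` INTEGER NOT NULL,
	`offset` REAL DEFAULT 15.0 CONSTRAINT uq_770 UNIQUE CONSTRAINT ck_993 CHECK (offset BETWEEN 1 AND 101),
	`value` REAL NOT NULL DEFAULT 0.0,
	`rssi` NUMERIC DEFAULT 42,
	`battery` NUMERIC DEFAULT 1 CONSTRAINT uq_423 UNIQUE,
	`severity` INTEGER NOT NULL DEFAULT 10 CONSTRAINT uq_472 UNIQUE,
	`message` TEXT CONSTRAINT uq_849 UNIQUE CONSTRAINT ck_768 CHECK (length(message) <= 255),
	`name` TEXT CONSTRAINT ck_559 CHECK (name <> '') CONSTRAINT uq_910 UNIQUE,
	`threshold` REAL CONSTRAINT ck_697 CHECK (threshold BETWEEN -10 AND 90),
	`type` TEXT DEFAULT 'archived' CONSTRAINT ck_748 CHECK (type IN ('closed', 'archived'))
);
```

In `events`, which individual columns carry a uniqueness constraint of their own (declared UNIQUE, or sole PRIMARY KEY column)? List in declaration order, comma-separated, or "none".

offset, battery, severity, message, name

- event_id: no UNIQUE or single-column PK constraint.
- offset: declared UNIQUE → unique.
- value: no UNIQUE or single-column PK constraint.
- rssi: no UNIQUE or single-column PK constraint.
- battery: declared UNIQUE → unique.
- severity: declared UNIQUE → unique.
- message: declared UNIQUE → unique.
- name: declared UNIQUE → unique.
- threshold: no UNIQUE or single-column PK constraint.
- type: no UNIQUE or single-column PK constraint.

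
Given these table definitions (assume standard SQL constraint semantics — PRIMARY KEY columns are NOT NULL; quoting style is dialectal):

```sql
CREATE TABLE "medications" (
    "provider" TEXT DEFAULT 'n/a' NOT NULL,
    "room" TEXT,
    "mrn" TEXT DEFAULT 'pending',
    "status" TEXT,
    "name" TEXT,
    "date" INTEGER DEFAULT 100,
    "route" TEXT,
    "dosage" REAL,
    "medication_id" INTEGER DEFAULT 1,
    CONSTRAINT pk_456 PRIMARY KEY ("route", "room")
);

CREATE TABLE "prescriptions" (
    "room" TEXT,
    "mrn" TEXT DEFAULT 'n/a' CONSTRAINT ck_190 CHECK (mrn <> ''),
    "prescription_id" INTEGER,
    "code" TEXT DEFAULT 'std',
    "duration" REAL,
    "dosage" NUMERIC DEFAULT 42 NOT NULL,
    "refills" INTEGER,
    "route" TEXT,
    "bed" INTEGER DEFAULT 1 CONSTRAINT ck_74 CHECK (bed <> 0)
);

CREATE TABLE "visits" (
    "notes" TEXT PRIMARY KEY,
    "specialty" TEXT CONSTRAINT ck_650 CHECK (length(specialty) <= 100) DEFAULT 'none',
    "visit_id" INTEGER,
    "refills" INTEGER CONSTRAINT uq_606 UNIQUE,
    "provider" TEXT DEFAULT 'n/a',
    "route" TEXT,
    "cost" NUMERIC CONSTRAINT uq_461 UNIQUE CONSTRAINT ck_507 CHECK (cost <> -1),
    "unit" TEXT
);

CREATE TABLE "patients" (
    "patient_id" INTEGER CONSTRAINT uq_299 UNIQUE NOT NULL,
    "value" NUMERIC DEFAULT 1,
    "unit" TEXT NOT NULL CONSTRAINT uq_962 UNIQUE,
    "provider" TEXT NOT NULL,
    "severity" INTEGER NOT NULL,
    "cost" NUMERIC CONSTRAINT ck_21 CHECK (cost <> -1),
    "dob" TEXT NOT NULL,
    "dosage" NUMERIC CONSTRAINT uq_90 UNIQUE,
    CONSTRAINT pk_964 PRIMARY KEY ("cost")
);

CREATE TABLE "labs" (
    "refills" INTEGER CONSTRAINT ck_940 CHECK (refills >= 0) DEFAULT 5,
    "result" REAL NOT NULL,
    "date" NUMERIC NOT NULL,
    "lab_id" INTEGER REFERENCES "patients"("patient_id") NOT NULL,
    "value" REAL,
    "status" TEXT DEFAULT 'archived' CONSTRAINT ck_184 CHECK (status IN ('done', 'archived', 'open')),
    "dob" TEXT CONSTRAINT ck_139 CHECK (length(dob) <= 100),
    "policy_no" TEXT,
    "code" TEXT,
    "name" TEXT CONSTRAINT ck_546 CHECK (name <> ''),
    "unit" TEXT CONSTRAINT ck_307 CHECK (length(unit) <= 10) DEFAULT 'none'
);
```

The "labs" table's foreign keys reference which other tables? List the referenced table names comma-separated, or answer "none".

- lab_id REFERENCES patients(patient_id).

patients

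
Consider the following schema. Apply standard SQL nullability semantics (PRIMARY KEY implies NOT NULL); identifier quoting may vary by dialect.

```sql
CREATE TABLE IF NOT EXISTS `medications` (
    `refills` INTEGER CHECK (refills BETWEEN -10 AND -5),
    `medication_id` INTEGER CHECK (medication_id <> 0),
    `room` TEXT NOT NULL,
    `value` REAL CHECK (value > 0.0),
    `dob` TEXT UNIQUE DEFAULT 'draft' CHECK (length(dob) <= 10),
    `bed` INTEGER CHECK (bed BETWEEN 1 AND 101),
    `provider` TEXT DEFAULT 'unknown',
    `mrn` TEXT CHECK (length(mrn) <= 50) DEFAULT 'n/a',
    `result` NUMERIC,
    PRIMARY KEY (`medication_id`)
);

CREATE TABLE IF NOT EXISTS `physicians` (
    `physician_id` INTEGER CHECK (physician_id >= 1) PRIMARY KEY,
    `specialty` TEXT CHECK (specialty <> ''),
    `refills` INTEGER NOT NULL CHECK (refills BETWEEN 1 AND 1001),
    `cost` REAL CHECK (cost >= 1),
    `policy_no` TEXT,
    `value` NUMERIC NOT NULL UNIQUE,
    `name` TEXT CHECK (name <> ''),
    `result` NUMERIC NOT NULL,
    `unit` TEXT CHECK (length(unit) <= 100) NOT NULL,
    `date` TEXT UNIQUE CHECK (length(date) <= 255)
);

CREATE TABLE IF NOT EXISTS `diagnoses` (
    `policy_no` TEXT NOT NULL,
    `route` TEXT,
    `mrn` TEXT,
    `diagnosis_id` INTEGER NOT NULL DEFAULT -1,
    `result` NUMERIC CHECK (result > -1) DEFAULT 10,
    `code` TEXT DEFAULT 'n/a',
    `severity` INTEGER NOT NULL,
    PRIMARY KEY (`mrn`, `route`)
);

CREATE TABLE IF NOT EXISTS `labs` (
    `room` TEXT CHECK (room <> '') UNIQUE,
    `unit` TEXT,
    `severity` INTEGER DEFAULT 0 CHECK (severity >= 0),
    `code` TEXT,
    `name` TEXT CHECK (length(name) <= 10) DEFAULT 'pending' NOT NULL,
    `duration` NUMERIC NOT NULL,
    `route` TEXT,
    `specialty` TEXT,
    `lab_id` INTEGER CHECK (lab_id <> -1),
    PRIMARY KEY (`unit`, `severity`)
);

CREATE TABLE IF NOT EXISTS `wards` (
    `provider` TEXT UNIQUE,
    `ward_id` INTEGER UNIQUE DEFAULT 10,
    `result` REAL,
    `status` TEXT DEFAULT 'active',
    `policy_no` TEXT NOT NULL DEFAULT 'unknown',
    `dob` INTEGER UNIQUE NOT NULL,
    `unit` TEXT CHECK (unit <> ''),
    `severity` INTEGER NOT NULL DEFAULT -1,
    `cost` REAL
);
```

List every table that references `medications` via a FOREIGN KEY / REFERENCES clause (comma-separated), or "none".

No REFERENCES clause anywhere in the schema names medications.

none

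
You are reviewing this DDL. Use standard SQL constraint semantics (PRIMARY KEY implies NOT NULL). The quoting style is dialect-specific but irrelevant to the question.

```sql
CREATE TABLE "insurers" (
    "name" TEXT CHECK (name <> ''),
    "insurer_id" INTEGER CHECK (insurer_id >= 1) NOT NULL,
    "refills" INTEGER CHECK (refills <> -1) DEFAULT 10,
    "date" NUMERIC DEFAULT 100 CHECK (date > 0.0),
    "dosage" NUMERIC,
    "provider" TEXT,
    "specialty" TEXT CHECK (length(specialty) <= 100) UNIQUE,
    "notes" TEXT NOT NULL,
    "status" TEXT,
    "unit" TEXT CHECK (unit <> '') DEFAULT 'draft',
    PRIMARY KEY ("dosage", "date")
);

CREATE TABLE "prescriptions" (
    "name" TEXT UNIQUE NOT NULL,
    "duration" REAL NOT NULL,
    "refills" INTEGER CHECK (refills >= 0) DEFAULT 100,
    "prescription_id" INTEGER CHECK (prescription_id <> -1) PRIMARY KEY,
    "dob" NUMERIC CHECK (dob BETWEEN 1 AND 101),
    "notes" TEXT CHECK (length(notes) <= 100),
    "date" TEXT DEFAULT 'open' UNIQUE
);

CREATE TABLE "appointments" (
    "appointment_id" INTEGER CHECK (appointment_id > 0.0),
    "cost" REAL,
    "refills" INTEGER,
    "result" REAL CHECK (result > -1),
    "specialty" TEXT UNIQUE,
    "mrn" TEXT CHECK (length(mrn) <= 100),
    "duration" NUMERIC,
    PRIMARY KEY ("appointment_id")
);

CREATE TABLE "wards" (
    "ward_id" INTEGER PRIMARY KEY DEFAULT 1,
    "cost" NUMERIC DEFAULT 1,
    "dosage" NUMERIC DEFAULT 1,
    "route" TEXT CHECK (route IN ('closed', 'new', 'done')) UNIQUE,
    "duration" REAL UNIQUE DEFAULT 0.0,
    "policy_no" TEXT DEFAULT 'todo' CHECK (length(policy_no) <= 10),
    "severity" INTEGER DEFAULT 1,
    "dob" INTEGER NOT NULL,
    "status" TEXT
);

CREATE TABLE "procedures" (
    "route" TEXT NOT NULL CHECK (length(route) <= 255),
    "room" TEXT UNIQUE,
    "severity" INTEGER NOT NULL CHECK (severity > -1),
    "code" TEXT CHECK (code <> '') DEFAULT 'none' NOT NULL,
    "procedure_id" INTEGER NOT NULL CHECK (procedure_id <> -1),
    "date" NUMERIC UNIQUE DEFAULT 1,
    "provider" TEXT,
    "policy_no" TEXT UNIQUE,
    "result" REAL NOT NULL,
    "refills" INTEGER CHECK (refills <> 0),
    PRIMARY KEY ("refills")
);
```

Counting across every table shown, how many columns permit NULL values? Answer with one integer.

27

insurers: 6 nullable (name, refills, provider, specialty, status, unit — PK (dosage, date) and explicit NOT NULL columns excluded).
prescriptions: 4 nullable (refills, dob, notes, date — PK (prescription_id) and explicit NOT NULL columns excluded).
appointments: 6 nullable (cost, refills, result, specialty, mrn, duration — PK (appointment_id) and explicit NOT NULL columns excluded).
wards: 7 nullable (cost, dosage, route, duration, policy_no, severity, status — PK (ward_id) and explicit NOT NULL columns excluded).
procedures: 4 nullable (room, date, provider, policy_no — PK (refills) and explicit NOT NULL columns excluded).
Total: 6 + 4 + 6 + 7 + 4 = 27.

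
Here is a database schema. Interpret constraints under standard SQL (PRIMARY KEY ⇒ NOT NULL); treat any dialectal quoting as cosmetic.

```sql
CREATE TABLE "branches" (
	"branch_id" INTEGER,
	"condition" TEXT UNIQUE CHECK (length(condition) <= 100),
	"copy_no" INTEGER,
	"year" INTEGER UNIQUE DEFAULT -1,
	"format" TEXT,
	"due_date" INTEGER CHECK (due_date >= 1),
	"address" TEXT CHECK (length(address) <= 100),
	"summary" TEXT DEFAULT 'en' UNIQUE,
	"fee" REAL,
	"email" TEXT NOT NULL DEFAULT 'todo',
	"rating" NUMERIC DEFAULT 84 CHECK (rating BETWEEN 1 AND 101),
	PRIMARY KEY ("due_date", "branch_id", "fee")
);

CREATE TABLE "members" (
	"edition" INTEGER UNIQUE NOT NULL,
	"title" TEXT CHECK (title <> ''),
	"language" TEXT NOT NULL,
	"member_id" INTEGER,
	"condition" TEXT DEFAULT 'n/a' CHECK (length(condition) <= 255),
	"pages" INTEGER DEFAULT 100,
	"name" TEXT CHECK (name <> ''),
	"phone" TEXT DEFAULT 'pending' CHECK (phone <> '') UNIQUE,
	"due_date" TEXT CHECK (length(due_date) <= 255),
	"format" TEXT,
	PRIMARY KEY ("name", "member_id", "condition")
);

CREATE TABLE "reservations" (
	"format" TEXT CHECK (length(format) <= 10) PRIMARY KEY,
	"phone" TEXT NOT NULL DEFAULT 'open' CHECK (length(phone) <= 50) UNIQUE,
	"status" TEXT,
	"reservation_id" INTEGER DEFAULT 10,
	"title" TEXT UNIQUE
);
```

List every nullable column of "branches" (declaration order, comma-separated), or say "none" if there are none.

condition, copy_no, year, format, address, summary, rating

- branch_id: part of the PRIMARY KEY, which implies NOT NULL → not nullable.
- condition: CHECK does not forbid NULL (a CHECK constraint passes when its expression is NULL) → nullable.
- copy_no: no NOT NULL constraint applies → nullable.
- year: UNIQUE does not imply NOT NULL → nullable.
- format: no NOT NULL constraint applies → nullable.
- due_date: part of the PRIMARY KEY, which implies NOT NULL → not nullable.
- address: CHECK does not forbid NULL (a CHECK constraint passes when its expression is NULL) → nullable.
- summary: UNIQUE does not imply NOT NULL → nullable.
- fee: part of the PRIMARY KEY, which implies NOT NULL → not nullable.
- email: declared NOT NULL → not nullable.
- rating: CHECK does not forbid NULL (a CHECK constraint passes when its expression is NULL) → nullable.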